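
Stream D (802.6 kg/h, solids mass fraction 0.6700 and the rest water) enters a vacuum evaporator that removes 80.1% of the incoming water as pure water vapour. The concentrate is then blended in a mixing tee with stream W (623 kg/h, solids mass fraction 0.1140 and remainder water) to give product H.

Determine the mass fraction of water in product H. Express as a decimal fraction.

Vapour removed = 0.801×0.330×802.6 = 212.15 kg/h; concentrate = 590.45 kg/h.
water reaching the mixer = 52.707 (from concentrate) + 623×0.886 = 604.68 kg/h.
Product flow = 590.45 + 623 = 1213.4 kg/h; water fraction = 0.4983.

0.4983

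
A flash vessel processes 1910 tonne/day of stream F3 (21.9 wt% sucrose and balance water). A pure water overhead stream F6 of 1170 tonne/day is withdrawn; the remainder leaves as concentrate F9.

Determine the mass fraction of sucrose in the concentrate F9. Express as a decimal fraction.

sucrose is not removed: 1910×0.219 = 418.29 tonne/day of sucrose enters F9.
Concentrate = 1910 − 1170 = 740 tonne/day.
Mass fraction = 418.29/740 = 0.565.

0.565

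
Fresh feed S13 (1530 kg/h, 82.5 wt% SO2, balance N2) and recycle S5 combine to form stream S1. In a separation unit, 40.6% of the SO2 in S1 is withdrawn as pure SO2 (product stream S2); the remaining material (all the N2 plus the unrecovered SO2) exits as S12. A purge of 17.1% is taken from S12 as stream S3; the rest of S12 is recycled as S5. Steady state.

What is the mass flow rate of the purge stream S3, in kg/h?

N2 enters only via S13 and leaves only via the purge: 1530×0.175 = 0.171×(N2 in S12), and the separation unit passes all N2, so N2 in S1 = N2 in S12 = 1565.8 kg/h.
SO2 in S1: m_A = 1530×0.825 + (1−0.171)·(1−0.406)·m_A, so m_A = 1262.2/0.5076 = 2486.8 kg/h.
S12 = (1−0.406)×2486.8 + 1565.8 = 3043 kg/h.
Purge S3 = 0.171×3043 = 520.35 kg/h.

520.3 kg/h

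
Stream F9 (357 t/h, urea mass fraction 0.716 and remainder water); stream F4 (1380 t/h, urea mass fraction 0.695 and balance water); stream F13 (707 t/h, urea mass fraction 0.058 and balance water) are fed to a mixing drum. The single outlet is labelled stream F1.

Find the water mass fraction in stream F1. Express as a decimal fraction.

0.486

Total flow out = 357 + 1380 + 707 = 2444 t/h.
water in = 357×0.284 + 1380×0.305 + 707×0.942 = 1188.3 t/h.
water mass fraction in F1 = 1188.3/2444 = 0.486.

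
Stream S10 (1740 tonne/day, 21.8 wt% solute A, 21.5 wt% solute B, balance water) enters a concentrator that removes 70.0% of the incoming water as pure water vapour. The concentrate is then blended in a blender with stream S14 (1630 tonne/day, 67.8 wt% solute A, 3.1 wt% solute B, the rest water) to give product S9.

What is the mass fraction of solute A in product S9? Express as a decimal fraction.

0.5540

Vapour removed = 0.700×0.567×1740 = 690.61 tonne/day; concentrate = 1049.4 tonne/day.
solute A reaching the mixer = 379.32 (from concentrate) + 1630×0.678 = 1484.5 tonne/day.
Product flow = 1049.4 + 1630 = 2679.4 tonne/day; solute A fraction = 0.5540.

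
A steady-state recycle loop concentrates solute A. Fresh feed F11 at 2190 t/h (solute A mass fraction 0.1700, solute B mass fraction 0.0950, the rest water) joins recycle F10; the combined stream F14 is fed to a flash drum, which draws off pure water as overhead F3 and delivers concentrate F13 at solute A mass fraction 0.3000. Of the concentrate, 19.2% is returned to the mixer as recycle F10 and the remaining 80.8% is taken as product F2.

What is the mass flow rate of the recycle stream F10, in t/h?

294.9 t/h

Overall solute A balance (none leaves overhead): solute A in fresh feed = solute A in product, i.e. 2190×0.170 = (1−0.192)·F13·0.300.
F13 = 372.3/(0.300×0.808) = 1535.9 t/h.
Recycle F10 = 0.192×1535.9 = 294.89 t/h.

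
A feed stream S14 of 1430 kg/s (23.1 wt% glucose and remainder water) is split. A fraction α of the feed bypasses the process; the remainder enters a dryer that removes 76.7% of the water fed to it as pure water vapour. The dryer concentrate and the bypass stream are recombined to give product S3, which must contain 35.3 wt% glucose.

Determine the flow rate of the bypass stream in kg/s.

592.1 kg/s

All 1430×0.231 = 330.33 kg/s of glucose reaches S3, so S3 = 330.33/0.353 = 935.78 kg/s and vapour = 494.22 kg/s.
The evaporator receives (1−α)·1430 of feed at 0.769 water and removes 0.767 of that water:
0.767×0.769×(1−α)×1430 = 494.22
(1−α) = 494.22/843.45 = 0.5860;  α = 0.4140.
Bypass flow = 0.4140×1430 = 592.09 kg/s.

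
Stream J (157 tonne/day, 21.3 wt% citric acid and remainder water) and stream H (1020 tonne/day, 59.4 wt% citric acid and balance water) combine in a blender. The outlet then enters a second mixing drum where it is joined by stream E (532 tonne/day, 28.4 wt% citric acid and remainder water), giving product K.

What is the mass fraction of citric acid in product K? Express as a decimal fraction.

Overall, product flow = 1709 tonne/day.
citric acid in = 157×0.213 + 1020×0.594 + 532×0.284 = 790.41 tonne/day.
citric acid fraction in K = 0.462.

0.462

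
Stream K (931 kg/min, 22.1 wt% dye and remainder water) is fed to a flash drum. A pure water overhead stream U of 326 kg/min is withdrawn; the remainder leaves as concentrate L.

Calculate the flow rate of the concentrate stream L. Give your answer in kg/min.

605 kg/min

Concentrate = 931 − 326 = 605 kg/min.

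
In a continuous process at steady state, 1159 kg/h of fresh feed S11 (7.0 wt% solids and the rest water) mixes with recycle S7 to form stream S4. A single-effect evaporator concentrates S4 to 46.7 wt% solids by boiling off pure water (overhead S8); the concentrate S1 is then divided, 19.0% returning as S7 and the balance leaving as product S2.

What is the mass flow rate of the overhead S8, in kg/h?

Overall solids balance (none leaves overhead): solids in fresh feed = solids in product, i.e. 1159×0.070 = (1−0.190)·S1·0.467.
S1 = 81.13/(0.467×0.810) = 214.48 kg/h.
Recycle S7 = 0.190×214.48 = 40.751 kg/h.
Combined feed S4 = 1159 + 40.751 = 1199.8 kg/h.
Overhead S8 = S4 − S1 = 1199.8 − 214.48 = 985.27 kg/h.

985.3 kg/h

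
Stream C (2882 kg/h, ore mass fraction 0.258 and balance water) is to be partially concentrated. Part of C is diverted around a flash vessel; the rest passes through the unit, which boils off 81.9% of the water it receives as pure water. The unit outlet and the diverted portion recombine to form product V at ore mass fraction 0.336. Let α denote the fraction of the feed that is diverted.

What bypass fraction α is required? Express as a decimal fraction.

0.618

All 2882×0.258 = 743.56 kg/h of ore reaches V, so V = 743.56/0.336 = 2213 kg/h and vapour = 669.04 kg/h.
The evaporator receives (1−α)·2882 of feed at 0.742 water and removes 0.819 of that water:
0.819×0.742×(1−α)×2882 = 669.04
(1−α) = 669.04/1751.4 = 0.3820;  α = 0.6180.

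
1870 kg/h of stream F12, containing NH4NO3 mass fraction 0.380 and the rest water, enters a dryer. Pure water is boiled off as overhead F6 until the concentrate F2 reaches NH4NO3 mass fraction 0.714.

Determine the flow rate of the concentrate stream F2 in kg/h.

995.2 kg/h

NH4NO3 is conserved: 1870×0.380 = 710.6 kg/h all reports to the concentrate.
Concentrate = 710.6/(target fraction) = 995.24 kg/h.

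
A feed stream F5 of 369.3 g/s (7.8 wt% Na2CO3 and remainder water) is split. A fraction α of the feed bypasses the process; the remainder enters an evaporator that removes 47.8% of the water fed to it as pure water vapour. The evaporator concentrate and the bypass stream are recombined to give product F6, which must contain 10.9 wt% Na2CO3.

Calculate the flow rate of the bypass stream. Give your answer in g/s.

131 g/s

All 369.3×0.078 = 28.805 g/s of Na2CO3 reaches F6, so F6 = 28.805/0.109 = 264.27 g/s and vapour = 105.03 g/s.
The evaporator receives (1−α)·369.3 of feed at 0.922 water and removes 0.478 of that water:
0.478×0.922×(1−α)×369.3 = 105.03
(1−α) = 105.03/162.76 = 0.6453;  α = 0.3547.
Bypass flow = 0.3547×369.3 = 130.98 g/s.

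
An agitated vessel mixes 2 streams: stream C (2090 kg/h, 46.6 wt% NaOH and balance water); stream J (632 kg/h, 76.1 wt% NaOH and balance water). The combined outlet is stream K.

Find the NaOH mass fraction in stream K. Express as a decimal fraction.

0.534

Total flow out = 2090 + 632 = 2722 kg/h.
NaOH in = 2090×0.466 + 632×0.761 = 1454.9 kg/h.
NaOH mass fraction in K = 1454.9/2722 = 0.534.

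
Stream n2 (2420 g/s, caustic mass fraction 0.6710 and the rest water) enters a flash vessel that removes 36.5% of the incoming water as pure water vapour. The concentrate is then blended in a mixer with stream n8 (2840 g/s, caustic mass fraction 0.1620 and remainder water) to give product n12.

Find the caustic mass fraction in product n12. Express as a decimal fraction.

Vapour removed = 0.365×0.329×2420 = 290.61 g/s; concentrate = 2129.4 g/s.
caustic reaching the mixer = 1623.8 (from concentrate) + 2840×0.162 = 2083.9 g/s.
Product flow = 2129.4 + 2840 = 4969.4 g/s; caustic fraction = 0.4193.

0.4193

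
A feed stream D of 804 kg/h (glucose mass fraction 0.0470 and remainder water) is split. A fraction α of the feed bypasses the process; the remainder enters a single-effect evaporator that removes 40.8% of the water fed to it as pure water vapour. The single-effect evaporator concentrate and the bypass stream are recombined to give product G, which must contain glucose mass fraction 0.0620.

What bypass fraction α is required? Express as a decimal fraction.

0.378

All 804×0.047 = 37.788 kg/h of glucose reaches G, so G = 37.788/0.062 = 609.48 kg/h and vapour = 194.52 kg/h.
The evaporator receives (1−α)·804 of feed at 0.953 water and removes 0.408 of that water:
0.408×0.953×(1−α)×804 = 194.52
(1−α) = 194.52/312.61 = 0.6222;  α = 0.3778.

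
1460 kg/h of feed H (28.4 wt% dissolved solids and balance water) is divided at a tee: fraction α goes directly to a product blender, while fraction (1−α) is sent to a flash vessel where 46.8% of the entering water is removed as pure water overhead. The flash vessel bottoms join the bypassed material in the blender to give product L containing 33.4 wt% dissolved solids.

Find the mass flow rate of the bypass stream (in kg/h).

807.7 kg/h

All 1460×0.284 = 414.64 kg/h of dissolved solids reaches L, so L = 414.64/0.334 = 1241.4 kg/h and vapour = 218.56 kg/h.
The evaporator receives (1−α)·1460 of feed at 0.716 water and removes 0.468 of that water:
0.468×0.716×(1−α)×1460 = 218.56
(1−α) = 218.56/489.23 = 0.4468;  α = 0.5532.
Bypass flow = 0.5532×1460 = 807.74 kg/h.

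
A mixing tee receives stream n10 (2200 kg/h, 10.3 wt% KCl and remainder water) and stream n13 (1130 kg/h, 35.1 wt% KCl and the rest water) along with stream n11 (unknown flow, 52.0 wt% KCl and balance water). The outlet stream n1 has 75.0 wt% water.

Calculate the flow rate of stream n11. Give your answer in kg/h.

Let n11 be the unknown flow. Total out = 3330 + n11.
water balance: 2706.8 + 0.480·n11 = 0.750·(3330 + n11)
(0.480 − 0.750)·n11 = 0.750×3330 − 2706.8 = -209.27
n11 = -209.27 / -0.270 = 775.07 kg/h

775.1 kg/h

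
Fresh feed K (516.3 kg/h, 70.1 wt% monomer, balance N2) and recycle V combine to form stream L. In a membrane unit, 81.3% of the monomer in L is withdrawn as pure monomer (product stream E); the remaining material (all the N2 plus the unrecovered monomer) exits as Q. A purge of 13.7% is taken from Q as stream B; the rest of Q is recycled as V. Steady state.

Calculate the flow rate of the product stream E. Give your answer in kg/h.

monomer in L: m_A = 516.3×0.701 + (1−0.137)·(1−0.813)·m_A, so m_A = 361.93/0.8386 = 431.57 kg/h.
Product E = 0.813×431.57 = 350.87 kg/h.

350.9 kg/h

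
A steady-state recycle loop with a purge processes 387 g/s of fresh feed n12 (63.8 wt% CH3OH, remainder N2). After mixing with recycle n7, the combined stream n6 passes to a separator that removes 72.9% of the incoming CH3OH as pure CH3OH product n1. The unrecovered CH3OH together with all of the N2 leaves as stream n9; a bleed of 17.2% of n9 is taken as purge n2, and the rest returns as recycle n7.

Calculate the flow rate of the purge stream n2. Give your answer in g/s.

N2 enters only via n12 and leaves only via the purge: 387×0.362 = 0.172×(N2 in n9), and the separator passes all N2, so N2 in n6 = N2 in n9 = 814.5 g/s.
CH3OH in n6: m_A = 387×0.638 + (1−0.172)·(1−0.729)·m_A, so m_A = 246.91/0.7756 = 318.34 g/s.
n9 = (1−0.729)×318.34 + 814.5 = 900.77 g/s.
Purge n2 = 0.172×900.77 = 154.93 g/s.

154.9 g/s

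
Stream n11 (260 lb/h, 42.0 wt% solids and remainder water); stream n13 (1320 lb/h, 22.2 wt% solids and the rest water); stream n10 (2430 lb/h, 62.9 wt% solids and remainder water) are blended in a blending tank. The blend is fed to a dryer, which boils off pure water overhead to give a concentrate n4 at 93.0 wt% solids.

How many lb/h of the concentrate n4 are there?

solids entering = 260×0.420 + 1320×0.222 + 2430×0.629 = 1930.7 lb/h.
All solids reports to n4, so n4 = 1930.7/0.930 = 2076 lb/h.

2076 lb/h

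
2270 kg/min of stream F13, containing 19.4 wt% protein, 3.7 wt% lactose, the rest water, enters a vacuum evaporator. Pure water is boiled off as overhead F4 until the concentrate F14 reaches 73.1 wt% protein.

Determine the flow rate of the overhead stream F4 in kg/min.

protein is conserved: 2270×0.194 = 440.38 kg/min all reports to the concentrate.
Concentrate = 440.38/(target fraction) = 602.44 kg/min.
Overhead = 2270 − 602.44 = 1667.6 kg/min.

1668 kg/min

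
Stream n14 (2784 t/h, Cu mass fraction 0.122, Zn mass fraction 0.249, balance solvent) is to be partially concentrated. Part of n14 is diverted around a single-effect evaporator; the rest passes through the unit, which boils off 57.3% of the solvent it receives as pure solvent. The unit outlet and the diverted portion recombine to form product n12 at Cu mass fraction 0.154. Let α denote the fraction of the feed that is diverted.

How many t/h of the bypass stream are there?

1179 t/h

All 2784×0.122 = 339.65 t/h of Cu reaches n12, so n12 = 339.65/0.154 = 2205.5 t/h and vapour = 578.49 t/h.
The evaporator receives (1−α)·2784 of feed at 0.629 solvent and removes 0.573 of that solvent:
0.573×0.629×(1−α)×2784 = 578.49
(1−α) = 578.49/1003.4 = 0.5765;  α = 0.4235.
Bypass flow = 0.4235×2784 = 1178.9 t/h.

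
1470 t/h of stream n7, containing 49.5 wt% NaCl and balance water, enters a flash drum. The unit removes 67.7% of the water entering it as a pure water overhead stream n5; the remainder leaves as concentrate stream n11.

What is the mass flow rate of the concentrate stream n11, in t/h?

water entering = 1470×0.505 = 742.35 t/h; overhead removed = 0.677×742.35 = 502.57 t/h.
Concentrate = 1470 − 502.57 = 967.43 t/h.

967.4 t/h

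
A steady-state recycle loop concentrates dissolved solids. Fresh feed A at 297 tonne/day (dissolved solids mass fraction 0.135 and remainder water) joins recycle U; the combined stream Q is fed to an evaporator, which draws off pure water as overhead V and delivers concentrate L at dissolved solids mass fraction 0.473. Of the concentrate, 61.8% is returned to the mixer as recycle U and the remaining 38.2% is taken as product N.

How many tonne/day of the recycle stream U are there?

137.1 tonne/day

Overall dissolved solids balance (none leaves overhead): dissolved solids in fresh feed = dissolved solids in product, i.e. 297×0.135 = (1−0.618)·L·0.473.
L = 40.095/(0.473×0.382) = 221.9 tonne/day.
Recycle U = 0.618×221.9 = 137.14 tonne/day.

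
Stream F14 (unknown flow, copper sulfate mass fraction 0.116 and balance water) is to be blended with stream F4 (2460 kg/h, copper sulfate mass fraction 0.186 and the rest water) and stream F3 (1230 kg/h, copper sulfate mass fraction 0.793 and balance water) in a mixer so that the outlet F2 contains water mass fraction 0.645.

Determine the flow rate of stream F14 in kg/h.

514.6 kg/h

Let F14 be the unknown flow. Total out = 3690 + F14.
water balance: 2257 + 0.884·F14 = 0.645·(3690 + F14)
(0.884 − 0.645)·F14 = 0.645×3690 − 2257 = 123
F14 = 123 / 0.239 = 514.64 kg/h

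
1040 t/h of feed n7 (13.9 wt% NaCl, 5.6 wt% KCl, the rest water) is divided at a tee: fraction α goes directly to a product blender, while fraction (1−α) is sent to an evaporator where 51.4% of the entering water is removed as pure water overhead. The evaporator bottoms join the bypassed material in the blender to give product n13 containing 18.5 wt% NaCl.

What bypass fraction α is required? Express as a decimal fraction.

0.399

All 1040×0.139 = 144.56 t/h of NaCl reaches n13, so n13 = 144.56/0.185 = 781.41 t/h and vapour = 258.59 t/h.
The evaporator receives (1−α)·1040 of feed at 0.805 water and removes 0.514 of that water:
0.514×0.805×(1−α)×1040 = 258.59
(1−α) = 258.59/430.32 = 0.6009;  α = 0.3991.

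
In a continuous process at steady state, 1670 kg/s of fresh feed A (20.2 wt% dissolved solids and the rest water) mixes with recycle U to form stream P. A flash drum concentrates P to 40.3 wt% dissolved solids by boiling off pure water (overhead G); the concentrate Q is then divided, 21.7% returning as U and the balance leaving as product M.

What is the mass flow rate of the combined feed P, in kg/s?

Overall dissolved solids balance (none leaves overhead): dissolved solids in fresh feed = dissolved solids in product, i.e. 1670×0.202 = (1−0.217)·Q·0.403.
Q = 337.34/(0.403×0.783) = 1069.1 kg/s.
Recycle U = 0.217×1069.1 = 231.99 kg/s.
Combined feed P = 1670 + 231.99 = 1902 kg/s.

1902 kg/s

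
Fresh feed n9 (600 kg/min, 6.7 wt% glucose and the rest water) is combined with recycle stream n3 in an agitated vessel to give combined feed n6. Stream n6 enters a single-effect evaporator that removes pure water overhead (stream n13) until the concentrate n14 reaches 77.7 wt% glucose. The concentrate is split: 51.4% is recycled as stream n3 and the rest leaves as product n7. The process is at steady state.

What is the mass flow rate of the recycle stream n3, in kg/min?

Overall glucose balance (none leaves overhead): glucose in fresh feed = glucose in product, i.e. 600×0.067 = (1−0.514)·n14·0.777.
n14 = 40.2/(0.777×0.486) = 106.46 kg/min.
Recycle n3 = 0.514×106.46 = 54.718 kg/min.

54.72 kg/min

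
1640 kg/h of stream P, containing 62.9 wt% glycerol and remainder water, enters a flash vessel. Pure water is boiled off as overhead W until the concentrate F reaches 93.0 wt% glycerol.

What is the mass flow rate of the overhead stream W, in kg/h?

530.8 kg/h

glycerol is conserved: 1640×0.629 = 1031.6 kg/h all reports to the concentrate.
Concentrate = 1031.6/(target fraction) = 1109.2 kg/h.
Overhead = 1640 − 1109.2 = 530.8 kg/h.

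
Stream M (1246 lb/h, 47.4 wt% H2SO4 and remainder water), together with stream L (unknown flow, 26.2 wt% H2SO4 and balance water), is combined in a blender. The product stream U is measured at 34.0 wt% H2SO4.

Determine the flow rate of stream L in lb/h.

2141 lb/h

Let L be the unknown flow. Total out = 1246 + L.
H2SO4 balance: 590.6 + 0.262·L = 0.340·(1246 + L)
(0.262 − 0.340)·L = 0.340×1246 − 590.6 = -166.96
L = -166.96 / -0.078 = 2140.6 lb/h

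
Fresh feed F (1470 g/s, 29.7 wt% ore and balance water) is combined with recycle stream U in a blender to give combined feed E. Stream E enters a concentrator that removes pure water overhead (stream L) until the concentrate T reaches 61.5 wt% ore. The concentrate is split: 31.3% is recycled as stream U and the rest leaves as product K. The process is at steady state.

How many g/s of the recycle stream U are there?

Overall ore balance (none leaves overhead): ore in fresh feed = ore in product, i.e. 1470×0.297 = (1−0.313)·T·0.615.
T = 436.59/(0.615×0.687) = 1033.3 g/s.
Recycle U = 0.313×1033.3 = 323.43 g/s.

323.4 g/s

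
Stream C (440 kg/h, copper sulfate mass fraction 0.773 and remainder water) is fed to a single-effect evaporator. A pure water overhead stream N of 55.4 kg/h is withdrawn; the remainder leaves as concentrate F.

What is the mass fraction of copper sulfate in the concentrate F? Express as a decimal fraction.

copper sulfate is not removed: 440×0.773 = 340.12 kg/h of copper sulfate enters F.
Concentrate = 440 − 55.4 = 384.6 kg/h.
Mass fraction = 340.12/384.6 = 0.884.

0.884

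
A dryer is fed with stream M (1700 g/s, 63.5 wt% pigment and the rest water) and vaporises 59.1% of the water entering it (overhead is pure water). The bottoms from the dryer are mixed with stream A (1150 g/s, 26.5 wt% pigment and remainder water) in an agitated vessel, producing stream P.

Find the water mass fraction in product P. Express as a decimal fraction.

Vapour removed = 0.591×0.365×1700 = 366.72 g/s; concentrate = 1333.3 g/s.
water reaching the mixer = 253.78 (from concentrate) + 1150×0.735 = 1099 g/s.
Product flow = 1333.3 + 1150 = 2483.3 g/s; water fraction = 0.443.

0.443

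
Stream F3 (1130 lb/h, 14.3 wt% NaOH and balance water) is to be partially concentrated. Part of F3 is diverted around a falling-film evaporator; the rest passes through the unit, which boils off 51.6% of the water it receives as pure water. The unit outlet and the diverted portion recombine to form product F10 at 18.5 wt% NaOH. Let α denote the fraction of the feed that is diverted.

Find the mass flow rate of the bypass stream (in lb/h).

All 1130×0.143 = 161.59 lb/h of NaOH reaches F10, so F10 = 161.59/0.185 = 873.46 lb/h and vapour = 256.54 lb/h.
The evaporator receives (1−α)·1130 of feed at 0.857 water and removes 0.516 of that water:
0.516×0.857×(1−α)×1130 = 256.54
(1−α) = 256.54/499.7 = 0.5134;  α = 0.4866.
Bypass flow = 0.4866×1130 = 549.87 lb/h.

549.9 lb/h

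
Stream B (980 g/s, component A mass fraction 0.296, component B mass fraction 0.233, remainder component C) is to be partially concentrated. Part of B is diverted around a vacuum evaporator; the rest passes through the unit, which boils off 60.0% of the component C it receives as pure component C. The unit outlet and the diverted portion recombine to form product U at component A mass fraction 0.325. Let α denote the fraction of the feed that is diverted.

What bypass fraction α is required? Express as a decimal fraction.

All 980×0.296 = 290.08 g/s of component A reaches U, so U = 290.08/0.325 = 892.55 g/s and vapour = 87.446 g/s.
The evaporator receives (1−α)·980 of feed at 0.471 component C and removes 0.600 of that component C:
0.600×0.471×(1−α)×980 = 87.446
(1−α) = 87.446/276.95 = 0.3157;  α = 0.6843.

0.684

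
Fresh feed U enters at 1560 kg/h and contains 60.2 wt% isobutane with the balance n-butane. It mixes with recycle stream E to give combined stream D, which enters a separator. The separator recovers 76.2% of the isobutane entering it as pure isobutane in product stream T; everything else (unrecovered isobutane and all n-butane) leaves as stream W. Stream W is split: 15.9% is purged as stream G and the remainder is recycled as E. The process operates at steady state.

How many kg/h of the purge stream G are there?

n-butane enters only via U and leaves only via the purge: 1560×0.398 = 0.159×(n-butane in W), and the separator passes all n-butane, so n-butane in D = n-butane in W = 3904.9 kg/h.
isobutane in D: m_A = 1560×0.602 + (1−0.159)·(1−0.762)·m_A, so m_A = 939.12/0.7998 = 1174.1 kg/h.
W = (1−0.762)×1174.1 + 3904.9 = 4184.3 kg/h.
Purge G = 0.159×4184.3 = 665.31 kg/h.

665.3 kg/h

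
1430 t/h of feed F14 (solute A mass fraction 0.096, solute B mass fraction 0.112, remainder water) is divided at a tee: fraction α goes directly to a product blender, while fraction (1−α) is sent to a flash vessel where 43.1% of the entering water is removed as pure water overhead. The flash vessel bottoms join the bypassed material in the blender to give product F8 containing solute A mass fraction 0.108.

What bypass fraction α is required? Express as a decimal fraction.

All 1430×0.096 = 137.28 t/h of solute A reaches F8, so F8 = 137.28/0.108 = 1271.1 t/h and vapour = 158.89 t/h.
The evaporator receives (1−α)·1430 of feed at 0.792 water and removes 0.431 of that water:
0.431×0.792×(1−α)×1430 = 158.89
(1−α) = 158.89/488.13 = 0.3255;  α = 0.6745.

0.674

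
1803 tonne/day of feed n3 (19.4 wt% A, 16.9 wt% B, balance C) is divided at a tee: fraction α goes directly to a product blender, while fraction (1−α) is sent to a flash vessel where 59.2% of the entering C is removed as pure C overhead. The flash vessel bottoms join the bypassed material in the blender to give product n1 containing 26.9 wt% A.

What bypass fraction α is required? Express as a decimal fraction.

All 1803×0.194 = 349.78 tonne/day of A reaches n1, so n1 = 349.78/0.269 = 1300.3 tonne/day and vapour = 502.7 tonne/day.
The evaporator receives (1−α)·1803 of feed at 0.637 C and removes 0.592 of that C:
0.592×0.637×(1−α)×1803 = 502.7
(1−α) = 502.7/679.92 = 0.7393;  α = 0.2607.

0.261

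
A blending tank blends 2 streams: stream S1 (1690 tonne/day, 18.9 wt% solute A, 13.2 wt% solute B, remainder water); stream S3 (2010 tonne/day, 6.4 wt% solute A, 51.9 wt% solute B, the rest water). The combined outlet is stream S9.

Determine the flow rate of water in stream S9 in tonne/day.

1986 tonne/day

water out = water in = 1690×0.679 + 2010×0.417 = 1985.7 tonne/day.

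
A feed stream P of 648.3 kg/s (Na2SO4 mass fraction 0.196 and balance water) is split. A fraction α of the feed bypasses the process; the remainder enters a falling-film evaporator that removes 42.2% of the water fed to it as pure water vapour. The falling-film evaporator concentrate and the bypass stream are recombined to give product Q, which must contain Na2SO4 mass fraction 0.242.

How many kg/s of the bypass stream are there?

All 648.3×0.196 = 127.07 kg/s of Na2SO4 reaches Q, so Q = 127.07/0.242 = 525.07 kg/s and vapour = 123.23 kg/s.
The evaporator receives (1−α)·648.3 of feed at 0.804 water and removes 0.422 of that water:
0.422×0.804×(1−α)×648.3 = 123.23
(1−α) = 123.23/219.96 = 0.5602;  α = 0.4398.
Bypass flow = 0.4398×648.3 = 285.1 kg/s.

285.1 kg/s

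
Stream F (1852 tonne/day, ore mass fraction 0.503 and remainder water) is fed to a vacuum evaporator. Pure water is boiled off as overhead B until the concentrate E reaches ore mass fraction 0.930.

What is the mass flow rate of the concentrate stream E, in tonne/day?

ore is conserved: 1852×0.503 = 931.56 tonne/day all reports to the concentrate.
Concentrate = 931.56/(target fraction) = 1001.7 tonne/day.

1002 tonne/day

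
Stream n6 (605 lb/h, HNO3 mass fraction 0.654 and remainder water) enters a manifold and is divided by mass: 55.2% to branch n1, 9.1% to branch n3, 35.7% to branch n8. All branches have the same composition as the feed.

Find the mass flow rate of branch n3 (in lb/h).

55.05 lb/h

Branch n3 flow = 0.091×605 = 55.055 lb/h.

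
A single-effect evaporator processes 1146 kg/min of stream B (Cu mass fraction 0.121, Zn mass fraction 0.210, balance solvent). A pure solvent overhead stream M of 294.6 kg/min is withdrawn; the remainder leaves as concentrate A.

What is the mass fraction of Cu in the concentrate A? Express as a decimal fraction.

Cu is not removed: 1146×0.121 = 138.67 kg/min of Cu enters A.
Concentrate = 1146 − 294.6 = 851.4 kg/min.
Mass fraction = 138.67/851.4 = 0.163.

0.163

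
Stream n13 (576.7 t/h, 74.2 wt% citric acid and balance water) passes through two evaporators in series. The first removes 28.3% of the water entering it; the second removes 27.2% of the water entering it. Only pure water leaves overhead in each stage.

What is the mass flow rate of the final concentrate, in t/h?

water in feed = 576.7×0.258 = 148.79 t/h.
After stage 1: water left = (1−0.283)×148.79 = 106.68; stream total = 534.59 t/h.
After stage 2: water left = (1−0.272)×106.68 = 77.664; final concentrate = 505.58 t/h.

505.6 t/h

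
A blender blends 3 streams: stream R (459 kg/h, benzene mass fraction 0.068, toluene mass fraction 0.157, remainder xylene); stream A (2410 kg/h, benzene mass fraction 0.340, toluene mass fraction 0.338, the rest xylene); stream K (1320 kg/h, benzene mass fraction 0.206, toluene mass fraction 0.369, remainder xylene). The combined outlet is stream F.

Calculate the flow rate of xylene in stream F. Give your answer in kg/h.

1693 kg/h

xylene out = xylene in = 459×0.775 + 2410×0.322 + 1320×0.425 = 1692.7 kg/h.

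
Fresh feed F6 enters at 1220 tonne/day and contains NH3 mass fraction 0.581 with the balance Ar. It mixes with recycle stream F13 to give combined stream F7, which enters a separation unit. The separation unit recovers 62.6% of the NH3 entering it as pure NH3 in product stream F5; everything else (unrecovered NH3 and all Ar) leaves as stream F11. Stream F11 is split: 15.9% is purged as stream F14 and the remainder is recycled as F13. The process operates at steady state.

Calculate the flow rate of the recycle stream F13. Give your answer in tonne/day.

3029 tonne/day

Ar enters only via F6 and leaves only via the purge: 1220×0.419 = 0.159×(Ar in F11), and the separation unit passes all Ar, so Ar in F7 = Ar in F11 = 3215 tonne/day.
NH3 in F7: m_A = 1220×0.581 + (1−0.159)·(1−0.626)·m_A, so m_A = 708.82/0.6855 = 1034.1 tonne/day.
F11 = (1−0.626)×1034.1 + 3215 = 3601.7 tonne/day.
Recycle F13 = (1−0.159)×3601.7 = 3029 tonne/day.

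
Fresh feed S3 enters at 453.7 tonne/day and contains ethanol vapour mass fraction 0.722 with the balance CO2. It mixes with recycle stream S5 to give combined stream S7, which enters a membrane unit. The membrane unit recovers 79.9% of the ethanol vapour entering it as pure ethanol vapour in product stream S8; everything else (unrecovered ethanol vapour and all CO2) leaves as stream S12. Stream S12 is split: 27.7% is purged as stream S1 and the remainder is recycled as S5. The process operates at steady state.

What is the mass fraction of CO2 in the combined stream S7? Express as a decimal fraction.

0.543

CO2 enters only via S3 and leaves only via the purge: 453.7×0.278 = 0.277×(CO2 in S12), and the membrane unit passes all CO2, so CO2 in S7 = CO2 in S12 = 455.34 tonne/day.
ethanol vapour in S7: m_A = 453.7×0.722 + (1−0.277)·(1−0.799)·m_A, so m_A = 327.57/0.8547 = 383.27 tonne/day.
S7 = 383.27 + 455.34 = 838.61 tonne/day.
CO2 fraction in S7 = 455.34/838.61 = 0.543.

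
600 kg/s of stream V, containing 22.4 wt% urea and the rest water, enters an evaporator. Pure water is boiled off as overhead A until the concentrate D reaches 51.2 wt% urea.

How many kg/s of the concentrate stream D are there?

262.5 kg/s

urea is conserved: 600×0.224 = 134.4 kg/s all reports to the concentrate.
Concentrate = 134.4/(target fraction) = 262.5 kg/s.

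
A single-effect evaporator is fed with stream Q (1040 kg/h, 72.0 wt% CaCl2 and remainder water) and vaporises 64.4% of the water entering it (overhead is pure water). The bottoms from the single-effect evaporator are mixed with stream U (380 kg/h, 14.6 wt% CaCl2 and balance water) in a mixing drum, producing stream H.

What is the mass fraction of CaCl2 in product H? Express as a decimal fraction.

0.6526

Vapour removed = 0.644×0.280×1040 = 187.53 kg/h; concentrate = 852.47 kg/h.
CaCl2 reaching the mixer = 748.8 (from concentrate) + 380×0.146 = 804.28 kg/h.
Product flow = 852.47 + 380 = 1232.5 kg/h; CaCl2 fraction = 0.6526.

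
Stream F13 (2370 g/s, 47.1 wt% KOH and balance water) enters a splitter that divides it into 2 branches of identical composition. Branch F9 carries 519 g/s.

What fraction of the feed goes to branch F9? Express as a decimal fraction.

0.219

Fraction to F9 = 519/2370 = 0.2190.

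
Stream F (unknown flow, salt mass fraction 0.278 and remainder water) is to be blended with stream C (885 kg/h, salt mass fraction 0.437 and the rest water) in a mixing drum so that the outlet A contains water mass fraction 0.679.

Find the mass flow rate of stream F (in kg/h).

2387 kg/h

Let F be the unknown flow. Total out = 885 + F.
water balance: 498.25 + 0.722·F = 0.679·(885 + F)
(0.722 − 0.679)·F = 0.679×885 − 498.25 = 102.66
F = 102.66 / 0.043 = 2387.4 kg/h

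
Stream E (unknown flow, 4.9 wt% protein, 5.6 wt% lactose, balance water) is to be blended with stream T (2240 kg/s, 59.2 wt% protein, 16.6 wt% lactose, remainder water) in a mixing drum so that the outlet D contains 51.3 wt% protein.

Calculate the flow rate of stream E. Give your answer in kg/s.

381.4 kg/s

Let E be the unknown flow. Total out = 2240 + E.
protein balance: 1326.1 + 0.049·E = 0.513·(2240 + E)
(0.049 − 0.513)·E = 0.513×2240 − 1326.1 = -176.96
E = -176.96 / -0.464 = 381.38 kg/s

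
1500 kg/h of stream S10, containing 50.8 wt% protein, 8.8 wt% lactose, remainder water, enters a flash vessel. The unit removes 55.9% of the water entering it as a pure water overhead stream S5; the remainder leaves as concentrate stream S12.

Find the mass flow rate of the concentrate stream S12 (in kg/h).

water entering = 1500×0.404 = 606 kg/h; overhead removed = 0.559×606 = 338.75 kg/h.
Concentrate = 1500 − 338.75 = 1161.2 kg/h.

1161 kg/h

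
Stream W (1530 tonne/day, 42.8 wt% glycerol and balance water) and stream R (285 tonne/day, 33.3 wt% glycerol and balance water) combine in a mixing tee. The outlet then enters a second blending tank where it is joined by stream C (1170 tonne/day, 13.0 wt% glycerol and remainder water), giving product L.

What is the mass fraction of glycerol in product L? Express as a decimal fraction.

0.302

Overall, product flow = 2985 tonne/day.
glycerol in = 1530×0.428 + 285×0.333 + 1170×0.130 = 901.85 tonne/day.
glycerol fraction in L = 0.302.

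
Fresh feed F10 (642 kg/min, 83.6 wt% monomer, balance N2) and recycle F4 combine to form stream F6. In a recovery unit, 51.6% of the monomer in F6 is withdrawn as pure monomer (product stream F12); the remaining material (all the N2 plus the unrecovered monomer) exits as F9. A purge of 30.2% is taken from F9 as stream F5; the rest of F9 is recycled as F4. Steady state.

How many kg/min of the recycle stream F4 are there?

517.2 kg/min

N2 enters only via F10 and leaves only via the purge: 642×0.164 = 0.302×(N2 in F9), and the recovery unit passes all N2, so N2 in F6 = N2 in F9 = 348.64 kg/min.
monomer in F6: m_A = 642×0.836 + (1−0.302)·(1−0.516)·m_A, so m_A = 536.71/0.6622 = 810.54 kg/min.
F9 = (1−0.516)×810.54 + 348.64 = 740.94 kg/min.
Recycle F4 = (1−0.302)×740.94 = 517.17 kg/min.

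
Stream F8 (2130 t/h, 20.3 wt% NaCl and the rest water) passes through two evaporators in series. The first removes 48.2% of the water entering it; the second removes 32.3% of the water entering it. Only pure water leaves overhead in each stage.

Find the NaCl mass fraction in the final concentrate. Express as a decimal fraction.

0.421

water in feed = 2130×0.797 = 1697.6 t/h.
After stage 1: water left = (1−0.482)×1697.6 = 879.36; stream total = 1311.8 t/h.
After stage 2: water left = (1−0.323)×879.36 = 595.33; final concentrate = 1027.7 t/h.
NaCl fraction = 432.39/1027.7 = 0.421.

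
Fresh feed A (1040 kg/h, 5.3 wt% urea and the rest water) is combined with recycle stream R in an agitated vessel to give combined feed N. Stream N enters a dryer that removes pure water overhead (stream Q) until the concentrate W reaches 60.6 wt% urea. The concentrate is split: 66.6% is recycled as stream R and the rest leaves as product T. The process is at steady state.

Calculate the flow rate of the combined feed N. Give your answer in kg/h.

1221 kg/h

Overall urea balance (none leaves overhead): urea in fresh feed = urea in product, i.e. 1040×0.053 = (1−0.666)·W·0.606.
W = 55.12/(0.606×0.334) = 272.33 kg/h.
Recycle R = 0.666×272.33 = 181.37 kg/h.
Combined feed N = 1040 + 181.37 = 1221.4 kg/h.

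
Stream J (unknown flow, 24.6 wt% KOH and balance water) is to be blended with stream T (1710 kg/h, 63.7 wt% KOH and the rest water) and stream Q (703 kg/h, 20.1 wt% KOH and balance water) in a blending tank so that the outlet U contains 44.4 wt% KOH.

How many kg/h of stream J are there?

804 kg/h

Let J be the unknown flow. Total out = 2413 + J.
KOH balance: 1230.6 + 0.246·J = 0.444·(2413 + J)
(0.246 − 0.444)·J = 0.444×2413 − 1230.6 = -159.2
J = -159.2 / -0.198 = 804.05 kg/h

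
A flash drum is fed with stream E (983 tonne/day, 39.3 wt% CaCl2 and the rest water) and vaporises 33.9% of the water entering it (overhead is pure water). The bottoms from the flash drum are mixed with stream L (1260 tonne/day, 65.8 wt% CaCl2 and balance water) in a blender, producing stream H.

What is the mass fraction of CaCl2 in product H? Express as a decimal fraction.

0.596

Vapour removed = 0.339×0.607×983 = 202.27 tonne/day; concentrate = 780.73 tonne/day.
CaCl2 reaching the mixer = 386.32 (from concentrate) + 1260×0.658 = 1215.4 tonne/day.
Product flow = 780.73 + 1260 = 2040.7 tonne/day; CaCl2 fraction = 0.596.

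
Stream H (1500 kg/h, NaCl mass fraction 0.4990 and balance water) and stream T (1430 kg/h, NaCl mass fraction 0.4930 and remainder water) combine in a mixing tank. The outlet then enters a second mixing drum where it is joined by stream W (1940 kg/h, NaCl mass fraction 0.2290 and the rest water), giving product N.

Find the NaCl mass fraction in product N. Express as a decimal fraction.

0.3897

Overall, product flow = 4870 kg/h.
NaCl in = 1500×0.499 + 1430×0.493 + 1940×0.229 = 1897.8 kg/h.
NaCl fraction in N = 0.3897.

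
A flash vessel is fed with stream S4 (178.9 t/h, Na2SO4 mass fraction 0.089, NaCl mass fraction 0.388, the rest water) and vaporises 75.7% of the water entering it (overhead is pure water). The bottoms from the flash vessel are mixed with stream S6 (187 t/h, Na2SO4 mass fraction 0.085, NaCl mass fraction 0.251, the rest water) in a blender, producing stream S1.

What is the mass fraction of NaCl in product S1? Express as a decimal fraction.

0.394

Vapour removed = 0.757×0.523×178.9 = 70.828 t/h; concentrate = 108.07 t/h.
NaCl reaching the mixer = 69.413 (from concentrate) + 187×0.251 = 116.35 t/h.
Product flow = 108.07 + 187 = 295.07 t/h; NaCl fraction = 0.394.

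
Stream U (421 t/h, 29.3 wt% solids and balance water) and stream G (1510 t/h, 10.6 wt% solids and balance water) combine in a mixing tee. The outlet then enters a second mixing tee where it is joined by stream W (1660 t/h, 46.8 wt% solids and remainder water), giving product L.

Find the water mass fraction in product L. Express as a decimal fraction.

Overall, product flow = 3591 t/h.
water in = 421×0.707 + 1510×0.894 + 1660×0.532 = 2530.7 t/h.
water fraction in L = 0.705.

0.705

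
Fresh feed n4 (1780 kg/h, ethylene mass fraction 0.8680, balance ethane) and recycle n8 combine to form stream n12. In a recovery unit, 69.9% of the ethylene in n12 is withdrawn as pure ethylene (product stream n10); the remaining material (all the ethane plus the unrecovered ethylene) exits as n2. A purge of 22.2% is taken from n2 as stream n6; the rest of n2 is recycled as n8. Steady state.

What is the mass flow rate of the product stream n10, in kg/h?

ethylene in n12: m_A = 1780×0.868 + (1−0.222)·(1−0.699)·m_A, so m_A = 1545/0.7658 = 2017.5 kg/h.
Product n10 = 0.699×2017.5 = 1410.2 kg/h.

1410 kg/h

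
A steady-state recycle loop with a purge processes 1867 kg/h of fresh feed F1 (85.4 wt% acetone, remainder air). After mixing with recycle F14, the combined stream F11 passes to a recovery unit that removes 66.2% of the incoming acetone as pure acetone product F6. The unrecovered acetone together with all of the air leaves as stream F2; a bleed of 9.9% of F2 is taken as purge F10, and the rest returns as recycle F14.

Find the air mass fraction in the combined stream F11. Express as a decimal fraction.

air enters only via F1 and leaves only via the purge: 1867×0.146 = 0.099×(air in F2), and the recovery unit passes all air, so air in F11 = air in F2 = 2753.4 kg/h.
acetone in F11: m_A = 1867×0.854 + (1−0.099)·(1−0.662)·m_A, so m_A = 1594.4/0.6955 = 2292.6 kg/h.
F11 = 2292.6 + 2753.4 = 5046 kg/h.
air fraction in F11 = 2753.4/5046 = 0.5457.

0.5457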